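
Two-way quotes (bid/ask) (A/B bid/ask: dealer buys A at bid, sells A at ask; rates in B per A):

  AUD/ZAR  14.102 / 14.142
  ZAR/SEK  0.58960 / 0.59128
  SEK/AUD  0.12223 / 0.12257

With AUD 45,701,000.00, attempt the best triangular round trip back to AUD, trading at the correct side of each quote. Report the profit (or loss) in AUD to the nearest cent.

Net profit: AUD 744,292.26

Best loop AUD → ZAR → SEK → AUD:
AUD 45,701,000.00 × 14.102 (sell AUD at bid) = ZAR 644,475,502.00
ZAR 644,475,502.00 × 0.58960 (sell ZAR at bid) = SEK 379,982,755.98
SEK 379,982,755.98 × 0.12223 (sell SEK at bid) = AUD 46,445,292.26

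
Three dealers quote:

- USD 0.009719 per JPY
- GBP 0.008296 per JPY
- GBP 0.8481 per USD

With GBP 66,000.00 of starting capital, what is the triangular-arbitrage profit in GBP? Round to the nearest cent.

Profit: GBP 426.91

Profitable loop is GBP → USD → JPY → GBP:
GBP 66,000.00 ÷ 0.8481 = USD 77,821.01
USD 77,821.01 ÷ 0.009719 = JPY 8,007,101
JPY 8,007,101 × 0.008296 = GBP 66,426.91
Profit = GBP 66,426.91 − GBP 66,000.00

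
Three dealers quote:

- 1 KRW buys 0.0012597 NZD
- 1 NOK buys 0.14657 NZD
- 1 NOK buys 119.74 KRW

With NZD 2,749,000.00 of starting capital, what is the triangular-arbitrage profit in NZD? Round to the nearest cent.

Profitable loop is NZD → NOK → KRW → NZD:
NZD 2,749,000.00 ÷ 0.14657 = NOK 18,755,543.43
NOK 18,755,543.43 × 119.74 = KRW 2,245,788,770
KRW 2,245,788,770 × 0.0012597 = NZD 2,829,020.11
Profit = NZD 2,829,020.11 − NZD 2,749,000.00

Profit: NZD 80,020.11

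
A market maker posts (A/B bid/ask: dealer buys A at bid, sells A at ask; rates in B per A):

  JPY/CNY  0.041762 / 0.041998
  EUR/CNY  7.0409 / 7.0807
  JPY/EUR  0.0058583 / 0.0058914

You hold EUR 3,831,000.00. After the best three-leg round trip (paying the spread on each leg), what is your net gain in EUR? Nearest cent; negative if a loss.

Net profit: EUR 4,294.66

Best loop EUR → JPY → CNY → EUR:
EUR 3,831,000.00 ÷ 0.0058914 (buy JPY at ask) = JPY 650,269,885
JPY 650,269,885 × 0.041762 (sell JPY at bid) = CNY 27,156,570.93
CNY 27,156,570.93 ÷ 7.0807 (buy EUR at ask) = EUR 3,835,294.66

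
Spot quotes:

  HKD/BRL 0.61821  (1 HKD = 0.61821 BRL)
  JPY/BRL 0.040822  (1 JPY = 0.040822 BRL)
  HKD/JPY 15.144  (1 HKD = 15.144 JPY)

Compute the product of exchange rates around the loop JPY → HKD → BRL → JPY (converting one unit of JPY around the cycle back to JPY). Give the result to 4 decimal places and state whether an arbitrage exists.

Around JPY → HKD → BRL → JPY: 1 ÷ 15.144 × 0.61821 ÷ 0.040822 = 1.000003
Product ≈ 1 (deviation 0.000%, within rounding noise).

1.0000 (no arbitrage)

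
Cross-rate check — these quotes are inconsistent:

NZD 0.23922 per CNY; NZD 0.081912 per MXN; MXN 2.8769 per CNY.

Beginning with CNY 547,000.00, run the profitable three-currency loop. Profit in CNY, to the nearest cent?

Profit: CNY 8,280.62

Profitable loop is CNY → NZD → MXN → CNY:
CNY 547,000.00 × 0.23922 = NZD 130,853.34
NZD 130,853.34 ÷ 0.081912 = MXN 1,597,486.82
MXN 1,597,486.82 ÷ 2.8769 = CNY 555,280.62
Profit = CNY 555,280.62 − CNY 547,000.00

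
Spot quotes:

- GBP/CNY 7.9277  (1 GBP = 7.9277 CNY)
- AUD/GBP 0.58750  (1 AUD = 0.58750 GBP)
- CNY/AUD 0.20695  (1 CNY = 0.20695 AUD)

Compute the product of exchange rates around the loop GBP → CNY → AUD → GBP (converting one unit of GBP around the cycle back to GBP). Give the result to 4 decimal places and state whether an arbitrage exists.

Around GBP → CNY → AUD → GBP: 1 × 7.9277 × 0.20695 × 0.58750 = 0.963875
Product < 1; profitable direction is GBP → AUD → CNY → GBP.

0.9639 (arbitrage exists)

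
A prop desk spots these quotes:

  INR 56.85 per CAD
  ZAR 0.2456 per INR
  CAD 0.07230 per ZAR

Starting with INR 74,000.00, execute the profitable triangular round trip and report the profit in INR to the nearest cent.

Profit: INR 701.42

Profitable loop is INR → ZAR → CAD → INR:
INR 74,000.00 × 0.2456 = ZAR 18,174.40
ZAR 18,174.40 × 0.07230 = CAD 1,314.01
CAD 1,314.01 × 56.85 = INR 74,701.42
Profit = INR 74,701.42 − INR 74,000.00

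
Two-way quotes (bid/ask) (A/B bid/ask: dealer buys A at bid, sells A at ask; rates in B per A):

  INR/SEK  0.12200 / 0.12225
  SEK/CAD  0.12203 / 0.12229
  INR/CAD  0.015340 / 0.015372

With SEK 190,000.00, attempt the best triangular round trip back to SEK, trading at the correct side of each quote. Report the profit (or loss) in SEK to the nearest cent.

Net profit: SEK 4,957.14

Best loop SEK → INR → CAD → SEK:
SEK 190,000.00 ÷ 0.12225 (buy INR at ask) = INR 1,554,192.23
INR 1,554,192.23 × 0.015340 (sell INR at bid) = CAD 23,841.31
CAD 23,841.31 ÷ 0.12229 (buy SEK at ask) = SEK 194,957.14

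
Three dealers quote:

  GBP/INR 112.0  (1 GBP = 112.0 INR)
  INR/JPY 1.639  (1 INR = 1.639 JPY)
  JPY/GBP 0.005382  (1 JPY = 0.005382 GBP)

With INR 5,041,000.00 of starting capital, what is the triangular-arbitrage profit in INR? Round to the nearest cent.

Profitable loop is INR → GBP → JPY → INR:
INR 5,041,000.00 ÷ 112.0 = GBP 45,008.93
GBP 45,008.93 ÷ 0.005382 = JPY 8,362,863
JPY 8,362,863 ÷ 1.639 = INR 5,102,417.93
Profit = INR 5,102,417.93 − INR 5,041,000.00

Profit: INR 61,417.93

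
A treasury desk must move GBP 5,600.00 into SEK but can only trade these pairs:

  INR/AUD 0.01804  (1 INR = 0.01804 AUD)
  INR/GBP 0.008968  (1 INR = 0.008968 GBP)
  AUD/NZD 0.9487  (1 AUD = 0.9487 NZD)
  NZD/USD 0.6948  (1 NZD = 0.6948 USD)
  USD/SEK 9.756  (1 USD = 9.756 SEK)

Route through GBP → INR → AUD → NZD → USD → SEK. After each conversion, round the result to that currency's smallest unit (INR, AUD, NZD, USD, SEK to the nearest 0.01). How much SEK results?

SEK 72,441.81

GBP 5,600.00 ÷ 0.008968 = INR 624,442.46
INR 624,442.46 × 0.01804 = AUD 11,264.94
AUD 11,264.94 × 0.9487 = NZD 10,687.05
NZD 10,687.05 × 0.6948 = USD 7,425.36
USD 7,425.36 × 9.756 = SEK 72,441.81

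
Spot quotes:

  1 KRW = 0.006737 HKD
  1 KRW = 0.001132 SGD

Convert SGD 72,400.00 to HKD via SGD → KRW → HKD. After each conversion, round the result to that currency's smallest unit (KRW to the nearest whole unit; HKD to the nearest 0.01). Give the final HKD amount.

HKD 430,882.33

SGD 72,400.00 ÷ 0.001132 = KRW 63,957,597
KRW 63,957,597 × 0.006737 = HKD 430,882.33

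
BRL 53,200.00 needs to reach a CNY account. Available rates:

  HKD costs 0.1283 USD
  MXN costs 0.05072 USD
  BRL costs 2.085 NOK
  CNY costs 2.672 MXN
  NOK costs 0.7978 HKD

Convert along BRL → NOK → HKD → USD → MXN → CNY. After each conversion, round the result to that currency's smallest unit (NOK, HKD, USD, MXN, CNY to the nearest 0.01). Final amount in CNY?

BRL 53,200.00 × 2.085 = NOK 110,922.00
NOK 110,922.00 × 0.7978 = HKD 88,493.57
HKD 88,493.57 × 0.1283 = USD 11,353.73
USD 11,353.73 ÷ 0.05072 = MXN 223,851.14
MXN 223,851.14 ÷ 2.672 = CNY 83,776.62

CNY 83,776.62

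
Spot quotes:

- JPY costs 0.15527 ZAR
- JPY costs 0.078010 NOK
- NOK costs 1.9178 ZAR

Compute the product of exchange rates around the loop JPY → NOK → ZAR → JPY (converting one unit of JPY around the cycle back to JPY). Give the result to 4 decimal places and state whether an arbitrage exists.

0.9635 (arbitrage exists)

Around JPY → NOK → ZAR → JPY: 1 × 0.078010 × 1.9178 ÷ 0.15527 = 0.963532
Product < 1; profitable direction is JPY → ZAR → NOK → JPY.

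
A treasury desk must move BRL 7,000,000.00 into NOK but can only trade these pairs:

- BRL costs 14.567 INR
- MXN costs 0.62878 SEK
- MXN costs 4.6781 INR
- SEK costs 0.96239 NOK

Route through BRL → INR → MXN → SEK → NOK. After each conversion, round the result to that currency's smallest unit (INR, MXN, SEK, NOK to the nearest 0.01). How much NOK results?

NOK 13,190,111.90

BRL 7,000,000.00 × 14.567 = INR 101,969,000.00
INR 101,969,000.00 ÷ 4.6781 = MXN 21,797,097.11
MXN 21,797,097.11 × 0.62878 = SEK 13,705,578.72
SEK 13,705,578.72 × 0.96239 = NOK 13,190,111.90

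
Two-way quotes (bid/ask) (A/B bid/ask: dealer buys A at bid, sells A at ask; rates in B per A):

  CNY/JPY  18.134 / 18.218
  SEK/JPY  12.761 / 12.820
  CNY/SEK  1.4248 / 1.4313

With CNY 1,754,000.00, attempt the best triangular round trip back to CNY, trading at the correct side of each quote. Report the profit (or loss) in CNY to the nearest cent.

Best loop CNY → SEK → JPY → CNY:
CNY 1,754,000.00 × 1.4248 (sell CNY at bid) = SEK 2,499,099.20
SEK 2,499,099.20 × 12.761 (sell SEK at bid) = JPY 31,891,005
JPY 31,891,005 ÷ 18.218 (buy CNY at ask) = CNY 1,750,521.73

Net result: CNY -3,478.27 (no profitable arbitrage after spreads)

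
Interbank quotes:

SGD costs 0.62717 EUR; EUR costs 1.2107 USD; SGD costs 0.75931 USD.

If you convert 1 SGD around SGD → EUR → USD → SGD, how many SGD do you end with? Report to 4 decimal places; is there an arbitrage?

1.0000 (no arbitrage)

Around SGD → EUR → USD → SGD: 1 × 0.62717 × 1.2107 ÷ 0.75931 = 1.000006
Product ≈ 1 (deviation 0.001%, within rounding noise).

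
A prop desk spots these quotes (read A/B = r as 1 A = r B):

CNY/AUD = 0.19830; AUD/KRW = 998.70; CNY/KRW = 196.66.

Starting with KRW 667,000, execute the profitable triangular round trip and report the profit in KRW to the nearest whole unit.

Profitable loop is KRW → CNY → AUD → KRW:
KRW 667,000 ÷ 196.66 = CNY 3,391.64
CNY 3,391.64 × 0.19830 = AUD 672.56
AUD 672.56 × 998.70 = KRW 671,688
Profit = KRW 671,688 − KRW 667,000

Profit: KRW 4,688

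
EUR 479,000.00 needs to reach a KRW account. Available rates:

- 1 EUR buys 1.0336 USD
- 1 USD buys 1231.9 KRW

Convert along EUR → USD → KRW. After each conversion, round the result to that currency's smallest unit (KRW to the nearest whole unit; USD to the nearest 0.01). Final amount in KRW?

EUR 479,000.00 × 1.0336 = USD 495,094.40
USD 495,094.40 × 1231.9 = KRW 609,906,791

KRW 609,906,791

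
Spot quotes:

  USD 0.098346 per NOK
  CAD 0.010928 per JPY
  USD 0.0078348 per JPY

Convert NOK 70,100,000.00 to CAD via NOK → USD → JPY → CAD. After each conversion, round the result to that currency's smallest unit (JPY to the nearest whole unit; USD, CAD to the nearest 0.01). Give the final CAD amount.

NOK 70,100,000.00 × 0.098346 = USD 6,894,054.60
USD 6,894,054.60 ÷ 0.0078348 = JPY 879,927,324
JPY 879,927,324 × 0.010928 = CAD 9,615,845.80

CAD 9,615,845.80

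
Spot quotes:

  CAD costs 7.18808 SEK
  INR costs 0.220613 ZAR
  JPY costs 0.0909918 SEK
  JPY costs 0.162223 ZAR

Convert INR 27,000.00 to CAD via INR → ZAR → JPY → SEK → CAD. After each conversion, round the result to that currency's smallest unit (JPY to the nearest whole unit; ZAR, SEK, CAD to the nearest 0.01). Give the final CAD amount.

INR 27,000.00 × 0.220613 = ZAR 5,956.55
ZAR 5,956.55 ÷ 0.162223 = JPY 36,718
JPY 36,718 × 0.0909918 = SEK 3,341.04
SEK 3,341.04 ÷ 7.18808 = CAD 464.80

CAD 464.80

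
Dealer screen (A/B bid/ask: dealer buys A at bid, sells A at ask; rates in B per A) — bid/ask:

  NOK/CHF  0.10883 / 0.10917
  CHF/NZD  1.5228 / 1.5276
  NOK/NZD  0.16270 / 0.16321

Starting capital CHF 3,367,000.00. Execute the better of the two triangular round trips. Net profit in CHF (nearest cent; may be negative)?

Net profit: CHF 51,911.42

Best loop CHF → NZD → NOK → CHF:
CHF 3,367,000.00 × 1.5228 (sell CHF at bid) = NZD 5,127,267.60
NZD 5,127,267.60 ÷ 0.16321 (buy NOK at ask) = NOK 31,415,155.93
NOK 31,415,155.93 × 0.10883 (sell NOK at bid) = CHF 3,418,911.42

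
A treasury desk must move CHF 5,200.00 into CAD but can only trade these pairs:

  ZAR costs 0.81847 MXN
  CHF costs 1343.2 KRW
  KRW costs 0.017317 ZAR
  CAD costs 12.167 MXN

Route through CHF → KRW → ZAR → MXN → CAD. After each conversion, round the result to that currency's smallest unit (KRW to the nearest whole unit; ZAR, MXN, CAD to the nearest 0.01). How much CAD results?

CAD 8,136.47

CHF 5,200.00 × 1343.2 = KRW 6,984,640
KRW 6,984,640 × 0.017317 = ZAR 120,953.01
ZAR 120,953.01 × 0.81847 = MXN 98,996.41
MXN 98,996.41 ÷ 12.167 = CAD 8,136.47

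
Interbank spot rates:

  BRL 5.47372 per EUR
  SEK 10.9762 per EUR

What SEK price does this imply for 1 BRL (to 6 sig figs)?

BRL/SEK = 2.00525

1 BRL ÷ 5.47372 = 0.182691 EUR
0.182691 EUR × 10.9762 = 2.00525 SEK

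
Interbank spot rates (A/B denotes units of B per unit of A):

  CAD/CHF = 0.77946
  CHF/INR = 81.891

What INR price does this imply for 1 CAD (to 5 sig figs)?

CAD/INR = 63.831

1 CAD × 0.77946 = 0.77946 CHF
0.77946 CHF × 81.891 = 63.8308 INR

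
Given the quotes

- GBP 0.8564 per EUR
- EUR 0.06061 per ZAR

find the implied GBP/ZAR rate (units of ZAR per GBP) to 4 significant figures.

1 GBP ÷ 0.8564 = 1.16768 EUR
1.16768 EUR ÷ 0.06061 = 19.2654 ZAR

GBP/ZAR = 19.27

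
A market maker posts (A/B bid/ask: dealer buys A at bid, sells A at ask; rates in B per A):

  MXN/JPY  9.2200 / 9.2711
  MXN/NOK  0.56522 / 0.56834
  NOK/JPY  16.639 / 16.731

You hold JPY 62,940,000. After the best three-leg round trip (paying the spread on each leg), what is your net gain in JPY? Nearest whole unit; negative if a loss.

Best loop JPY → MXN → NOK → JPY:
JPY 62,940,000 ÷ 9.2711 (buy MXN at ask) = MXN 6,788,838.43
MXN 6,788,838.43 × 0.56522 (sell MXN at bid) = NOK 3,837,187.26
NOK 3,837,187.26 × 16.639 (sell NOK at bid) = JPY 63,846,959

Net profit: JPY 906,959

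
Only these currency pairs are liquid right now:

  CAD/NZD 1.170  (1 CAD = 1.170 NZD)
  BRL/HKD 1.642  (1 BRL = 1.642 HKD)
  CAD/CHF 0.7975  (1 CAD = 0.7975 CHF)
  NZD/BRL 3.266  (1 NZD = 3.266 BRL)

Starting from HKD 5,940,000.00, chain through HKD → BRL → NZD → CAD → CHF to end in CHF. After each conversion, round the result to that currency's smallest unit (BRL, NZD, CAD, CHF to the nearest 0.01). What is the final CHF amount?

HKD 5,940,000.00 ÷ 1.642 = BRL 3,617,539.59
BRL 3,617,539.59 ÷ 3.266 = NZD 1,107,636.13
NZD 1,107,636.13 ÷ 1.170 = CAD 946,697.55
CAD 946,697.55 × 0.7975 = CHF 754,991.30

CHF 754,991.30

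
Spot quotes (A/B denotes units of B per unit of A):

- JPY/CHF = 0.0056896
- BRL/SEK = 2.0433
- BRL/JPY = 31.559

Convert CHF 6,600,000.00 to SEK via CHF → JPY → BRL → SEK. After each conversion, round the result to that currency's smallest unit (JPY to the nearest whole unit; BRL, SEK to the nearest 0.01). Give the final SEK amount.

SEK 75,105,389.44

CHF 6,600,000.00 ÷ 0.0056896 = JPY 1,160,011,249
JPY 1,160,011,249 ÷ 31.559 = BRL 36,756,907.67
BRL 36,756,907.67 × 2.0433 = SEK 75,105,389.44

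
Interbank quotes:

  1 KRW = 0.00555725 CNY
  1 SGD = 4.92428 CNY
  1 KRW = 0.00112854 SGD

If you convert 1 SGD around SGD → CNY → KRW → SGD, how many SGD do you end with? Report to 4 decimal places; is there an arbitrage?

Around SGD → CNY → KRW → SGD: 1 × 4.92428 ÷ 0.00555725 × 0.00112854 = 0.999999
Product ≈ 1 (deviation 0.000%, within rounding noise).

1.0000 (no arbitrage)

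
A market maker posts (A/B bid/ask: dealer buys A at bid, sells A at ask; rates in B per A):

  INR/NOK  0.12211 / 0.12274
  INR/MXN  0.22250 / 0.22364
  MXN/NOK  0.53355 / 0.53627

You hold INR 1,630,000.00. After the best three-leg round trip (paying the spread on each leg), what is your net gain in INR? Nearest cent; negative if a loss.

Net profit: INR 29,609.26

Best loop INR → NOK → MXN → INR:
INR 1,630,000.00 × 0.12211 (sell INR at bid) = NOK 199,039.30
NOK 199,039.30 ÷ 0.53627 (buy MXN at ask) = MXN 371,155.02
MXN 371,155.02 ÷ 0.22364 (buy INR at ask) = INR 1,659,609.26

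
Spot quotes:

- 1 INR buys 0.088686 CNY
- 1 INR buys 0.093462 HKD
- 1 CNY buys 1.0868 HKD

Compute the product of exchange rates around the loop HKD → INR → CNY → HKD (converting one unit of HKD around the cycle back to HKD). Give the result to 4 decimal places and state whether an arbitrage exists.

Around HKD → INR → CNY → HKD: 1 ÷ 0.093462 × 0.088686 × 1.0868 = 1.031263
Product > 1; profitable direction is HKD → INR → CNY → HKD.

1.0313 (arbitrage exists)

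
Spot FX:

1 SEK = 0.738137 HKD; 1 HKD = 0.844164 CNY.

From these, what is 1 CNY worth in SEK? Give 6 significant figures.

CNY/SEK = 1.60486

1 CNY ÷ 0.844164 = 1.1846 HKD
1.1846 HKD ÷ 0.738137 = 1.60486 SEK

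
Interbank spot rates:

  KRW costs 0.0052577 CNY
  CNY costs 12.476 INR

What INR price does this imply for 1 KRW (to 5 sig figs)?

KRW/INR = 0.065595

1 KRW × 0.0052577 = 0.0052577 CNY
0.0052577 CNY × 12.476 = 0.0655951 INR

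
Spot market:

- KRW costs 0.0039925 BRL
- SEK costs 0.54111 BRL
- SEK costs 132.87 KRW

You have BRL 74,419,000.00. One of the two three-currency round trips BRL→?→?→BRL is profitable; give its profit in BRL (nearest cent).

Profitable loop is BRL → KRW → SEK → BRL:
BRL 74,419,000.00 ÷ 0.0039925 = KRW 18,639,699,436
KRW 18,639,699,436 ÷ 132.87 = SEK 140,285,236.97
SEK 140,285,236.97 × 0.54111 = BRL 75,909,744.58
Profit = BRL 75,909,744.58 − BRL 74,419,000.00

Profit: BRL 1,490,744.58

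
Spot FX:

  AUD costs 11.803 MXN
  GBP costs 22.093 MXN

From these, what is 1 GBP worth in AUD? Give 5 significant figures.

1 GBP × 22.093 = 22.093 MXN
22.093 MXN ÷ 11.803 = 1.87181 AUD

GBP/AUD = 1.8718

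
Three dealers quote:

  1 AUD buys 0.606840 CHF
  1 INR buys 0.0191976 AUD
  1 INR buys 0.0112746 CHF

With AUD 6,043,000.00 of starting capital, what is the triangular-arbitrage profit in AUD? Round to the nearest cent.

Profitable loop is AUD → CHF → INR → AUD:
AUD 6,043,000.00 × 0.606840 = CHF 3,667,134.12
CHF 3,667,134.12 ÷ 0.0112746 = INR 325,256,250.33
INR 325,256,250.33 × 0.0191976 = AUD 6,244,139.39
Profit = AUD 6,244,139.39 − AUD 6,043,000.00

Profit: AUD 201,139.39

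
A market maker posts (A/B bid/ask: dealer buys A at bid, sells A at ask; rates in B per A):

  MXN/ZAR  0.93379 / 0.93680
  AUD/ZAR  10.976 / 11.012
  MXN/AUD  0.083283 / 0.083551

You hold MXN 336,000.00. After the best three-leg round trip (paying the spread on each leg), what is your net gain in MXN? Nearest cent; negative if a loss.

Best loop MXN → ZAR → AUD → MXN:
MXN 336,000.00 × 0.93379 (sell MXN at bid) = ZAR 313,753.44
ZAR 313,753.44 ÷ 11.012 (buy AUD at ask) = AUD 28,491.96
AUD 28,491.96 ÷ 0.083551 (buy MXN at ask) = MXN 341,012.77

Net profit: MXN 5,012.77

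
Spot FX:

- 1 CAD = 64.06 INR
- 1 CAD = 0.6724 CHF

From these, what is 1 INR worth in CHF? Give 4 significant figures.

INR/CHF = 0.01050

1 INR ÷ 64.06 = 0.0156104 CAD
0.0156104 CAD × 0.6724 = 0.0104964 CHF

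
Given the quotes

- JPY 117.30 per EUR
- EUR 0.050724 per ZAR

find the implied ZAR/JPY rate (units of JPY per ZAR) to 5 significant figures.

1 ZAR × 0.050724 = 0.050724 EUR
0.050724 EUR × 117.30 = 5.94993 JPY

ZAR/JPY = 5.9499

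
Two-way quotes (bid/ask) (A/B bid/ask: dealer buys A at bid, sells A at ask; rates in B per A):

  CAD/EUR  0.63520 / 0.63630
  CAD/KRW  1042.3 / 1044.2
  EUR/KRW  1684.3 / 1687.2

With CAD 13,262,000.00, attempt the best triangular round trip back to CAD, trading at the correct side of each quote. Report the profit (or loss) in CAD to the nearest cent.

Best loop CAD → EUR → KRW → CAD:
CAD 13,262,000.00 × 0.63520 (sell CAD at bid) = EUR 8,424,022.40
EUR 8,424,022.40 × 1684.3 (sell EUR at bid) = KRW 14,188,580,928
KRW 14,188,580,928 ÷ 1044.2 (buy CAD at ask) = CAD 13,587,991.70

Net profit: CAD 325,991.70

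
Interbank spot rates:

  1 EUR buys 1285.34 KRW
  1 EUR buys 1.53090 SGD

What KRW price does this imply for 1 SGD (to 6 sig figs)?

SGD/KRW = 839.598

1 SGD ÷ 1.53090 = 0.653211 EUR
0.653211 EUR × 1285.34 = 839.598 KRW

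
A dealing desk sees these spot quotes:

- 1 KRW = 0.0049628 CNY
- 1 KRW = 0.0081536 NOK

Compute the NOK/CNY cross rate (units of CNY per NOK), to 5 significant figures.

NOK/CNY = 0.60866

1 NOK ÷ 0.0081536 = 122.645 KRW
122.645 KRW × 0.0049628 = 0.608664 CNY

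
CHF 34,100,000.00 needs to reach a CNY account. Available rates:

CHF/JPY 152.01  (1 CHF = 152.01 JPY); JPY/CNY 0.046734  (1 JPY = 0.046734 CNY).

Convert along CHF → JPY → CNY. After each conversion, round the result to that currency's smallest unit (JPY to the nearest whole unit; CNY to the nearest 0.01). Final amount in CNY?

CNY 242,247,605.09

CHF 34,100,000.00 × 152.01 = JPY 5,183,541,000
JPY 5,183,541,000 × 0.046734 = CNY 242,247,605.09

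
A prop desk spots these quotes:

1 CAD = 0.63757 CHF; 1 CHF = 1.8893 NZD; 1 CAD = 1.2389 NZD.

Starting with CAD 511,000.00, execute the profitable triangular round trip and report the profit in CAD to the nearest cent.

Profitable loop is CAD → NZD → CHF → CAD:
CAD 511,000.00 × 1.2389 = NZD 633,077.90
NZD 633,077.90 ÷ 1.8893 = CHF 335,085.96
CHF 335,085.96 ÷ 0.63757 = CAD 525,567.32
Profit = CAD 525,567.32 − CAD 511,000.00

Profit: CAD 14,567.32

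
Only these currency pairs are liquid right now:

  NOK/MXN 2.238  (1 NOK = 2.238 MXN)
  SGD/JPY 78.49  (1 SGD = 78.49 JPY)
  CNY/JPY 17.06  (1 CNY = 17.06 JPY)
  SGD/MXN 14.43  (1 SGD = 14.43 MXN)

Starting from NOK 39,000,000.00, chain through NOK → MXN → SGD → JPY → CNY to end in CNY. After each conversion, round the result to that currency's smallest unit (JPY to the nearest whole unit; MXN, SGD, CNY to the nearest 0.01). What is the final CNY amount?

NOK 39,000,000.00 × 2.238 = MXN 87,282,000.00
MXN 87,282,000.00 ÷ 14.43 = SGD 6,048,648.65
SGD 6,048,648.65 × 78.49 = JPY 474,758,433
JPY 474,758,433 ÷ 17.06 = CNY 27,828,747.54

CNY 27,828,747.54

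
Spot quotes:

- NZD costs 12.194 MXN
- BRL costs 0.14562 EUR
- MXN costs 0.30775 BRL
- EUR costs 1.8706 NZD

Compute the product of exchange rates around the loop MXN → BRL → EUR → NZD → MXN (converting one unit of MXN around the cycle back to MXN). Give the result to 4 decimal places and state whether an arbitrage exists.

1.0222 (arbitrage exists)

Around MXN → BRL → EUR → NZD → MXN: 1 × 0.30775 × 0.14562 × 1.8706 × 12.194 = 1.022224
Product > 1; profitable direction is MXN → BRL → EUR → NZD → MXN.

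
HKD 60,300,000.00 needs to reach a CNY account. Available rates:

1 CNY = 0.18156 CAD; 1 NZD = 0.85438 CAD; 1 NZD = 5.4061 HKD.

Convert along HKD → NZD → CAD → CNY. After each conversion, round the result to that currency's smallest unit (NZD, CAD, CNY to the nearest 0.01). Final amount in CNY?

HKD 60,300,000.00 ÷ 5.4061 = NZD 11,154,066.70
NZD 11,154,066.70 × 0.85438 = CAD 9,529,811.51
CAD 9,529,811.51 ÷ 0.18156 = CNY 52,488,496.97

CNY 52,488,496.97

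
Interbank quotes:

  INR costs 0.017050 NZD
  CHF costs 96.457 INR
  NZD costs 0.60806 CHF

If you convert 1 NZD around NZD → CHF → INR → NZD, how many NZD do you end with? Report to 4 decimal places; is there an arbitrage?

Around NZD → CHF → INR → NZD: 1 × 0.60806 × 96.457 × 0.017050 = 1.000011
Product ≈ 1 (deviation 0.001%, within rounding noise).

1.0000 (no arbitrage)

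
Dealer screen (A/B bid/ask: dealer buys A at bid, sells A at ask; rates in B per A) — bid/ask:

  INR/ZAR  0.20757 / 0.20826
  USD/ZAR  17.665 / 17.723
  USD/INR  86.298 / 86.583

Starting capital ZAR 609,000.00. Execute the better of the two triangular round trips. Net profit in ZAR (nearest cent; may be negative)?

Best loop ZAR → USD → INR → ZAR:
ZAR 609,000.00 ÷ 17.723 (buy USD at ask) = USD 34,362.13
USD 34,362.13 × 86.298 (sell USD at bid) = INR 2,965,382.95
INR 2,965,382.95 × 0.20757 (sell INR at bid) = ZAR 615,524.54

Net profit: ZAR 6,524.54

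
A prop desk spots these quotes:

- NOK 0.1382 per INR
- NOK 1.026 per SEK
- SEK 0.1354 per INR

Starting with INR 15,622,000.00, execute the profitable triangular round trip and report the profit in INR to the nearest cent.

Profitable loop is INR → SEK → NOK → INR:
INR 15,622,000.00 × 0.1354 = SEK 2,115,218.80
SEK 2,115,218.80 × 1.026 = NOK 2,170,214.49
NOK 2,170,214.49 ÷ 0.1382 = INR 15,703,433.35
Profit = INR 15,703,433.35 − INR 15,622,000.00

Profit: INR 81,433.35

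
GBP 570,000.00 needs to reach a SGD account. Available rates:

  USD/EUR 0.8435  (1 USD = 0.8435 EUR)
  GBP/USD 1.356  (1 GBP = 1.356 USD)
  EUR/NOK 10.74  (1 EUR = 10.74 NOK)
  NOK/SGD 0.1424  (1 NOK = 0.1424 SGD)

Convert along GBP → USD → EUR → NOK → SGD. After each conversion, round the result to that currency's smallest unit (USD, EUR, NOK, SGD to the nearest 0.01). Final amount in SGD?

SGD 997,088.95

GBP 570,000.00 × 1.356 = USD 772,920.00
USD 772,920.00 × 0.8435 = EUR 651,958.02
EUR 651,958.02 × 10.74 = NOK 7,002,029.13
NOK 7,002,029.13 × 0.1424 = SGD 997,088.95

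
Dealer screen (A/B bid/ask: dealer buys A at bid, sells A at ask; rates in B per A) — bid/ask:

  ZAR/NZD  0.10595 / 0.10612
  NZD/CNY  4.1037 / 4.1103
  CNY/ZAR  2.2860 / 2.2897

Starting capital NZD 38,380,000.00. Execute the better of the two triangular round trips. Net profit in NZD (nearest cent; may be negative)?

Net profit: NZD 48,693.88

Best loop NZD → ZAR → CNY → NZD:
NZD 38,380,000.00 ÷ 0.10612 (buy ZAR at ask) = ZAR 361,666,038.45
ZAR 361,666,038.45 ÷ 2.2897 (buy CNY at ask) = CNY 157,953,460.47
CNY 157,953,460.47 ÷ 4.1103 (buy NZD at ask) = NZD 38,428,693.88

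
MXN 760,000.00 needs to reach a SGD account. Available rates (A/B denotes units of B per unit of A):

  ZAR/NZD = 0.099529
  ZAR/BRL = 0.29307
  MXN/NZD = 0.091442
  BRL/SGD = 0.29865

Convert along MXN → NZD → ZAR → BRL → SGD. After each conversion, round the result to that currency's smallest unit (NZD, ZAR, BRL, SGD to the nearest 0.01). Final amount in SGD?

MXN 760,000.00 × 0.091442 = NZD 69,495.92
NZD 69,495.92 ÷ 0.099529 = ZAR 698,247.95
ZAR 698,247.95 × 0.29307 = BRL 204,635.53
BRL 204,635.53 × 0.29865 = SGD 61,114.40

SGD 61,114.40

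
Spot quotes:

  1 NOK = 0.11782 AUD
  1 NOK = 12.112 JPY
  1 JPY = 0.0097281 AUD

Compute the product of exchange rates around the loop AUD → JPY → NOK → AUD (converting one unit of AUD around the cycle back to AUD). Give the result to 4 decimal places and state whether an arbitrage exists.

0.9999 (no arbitrage)

Around AUD → JPY → NOK → AUD: 1 ÷ 0.0097281 ÷ 12.112 × 0.11782 = 0.999943
Product ≈ 1 (deviation 0.006%, within rounding noise).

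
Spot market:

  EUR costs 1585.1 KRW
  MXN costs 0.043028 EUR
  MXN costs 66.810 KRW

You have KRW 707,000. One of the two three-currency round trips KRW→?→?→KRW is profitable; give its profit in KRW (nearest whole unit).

Profitable loop is KRW → MXN → EUR → KRW:
KRW 707,000 ÷ 66.810 = MXN 10,582.25
MXN 10,582.25 × 0.043028 = EUR 455.33
EUR 455.33 × 1585.1 = KRW 721,748
Profit = KRW 721,748 − KRW 707,000

Profit: KRW 14,748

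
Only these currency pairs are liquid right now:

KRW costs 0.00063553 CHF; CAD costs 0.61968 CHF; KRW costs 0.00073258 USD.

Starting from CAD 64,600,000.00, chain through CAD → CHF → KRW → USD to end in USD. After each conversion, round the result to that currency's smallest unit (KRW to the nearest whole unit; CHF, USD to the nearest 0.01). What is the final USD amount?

USD 46,144,399.58

CAD 64,600,000.00 × 0.61968 = CHF 40,031,328.00
CHF 40,031,328.00 ÷ 0.00063553 = KRW 62,988,888,015
KRW 62,988,888,015 × 0.00073258 = USD 46,144,399.58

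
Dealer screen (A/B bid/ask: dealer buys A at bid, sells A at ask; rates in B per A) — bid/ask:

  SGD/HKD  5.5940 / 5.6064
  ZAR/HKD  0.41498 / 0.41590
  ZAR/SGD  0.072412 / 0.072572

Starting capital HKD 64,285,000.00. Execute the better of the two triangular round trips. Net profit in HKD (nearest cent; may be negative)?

Net profit: HKD 1,281,747.79

Best loop HKD → SGD → ZAR → HKD:
HKD 64,285,000.00 ÷ 5.6064 (buy SGD at ask) = SGD 11,466,359.87
SGD 11,466,359.87 ÷ 0.072572 (buy ZAR at ask) = ZAR 157,999,777.80
ZAR 157,999,777.80 × 0.41498 (sell ZAR at bid) = HKD 65,566,747.79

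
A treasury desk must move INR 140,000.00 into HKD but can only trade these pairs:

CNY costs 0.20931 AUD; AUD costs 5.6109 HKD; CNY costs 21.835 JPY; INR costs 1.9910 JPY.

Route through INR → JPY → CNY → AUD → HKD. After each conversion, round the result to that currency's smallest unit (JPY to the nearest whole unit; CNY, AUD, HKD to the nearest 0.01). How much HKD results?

HKD 14,992.32

INR 140,000.00 × 1.9910 = JPY 278,740
JPY 278,740 ÷ 21.835 = CNY 12,765.74
CNY 12,765.74 × 0.20931 = AUD 2,672.00
AUD 2,672.00 × 5.6109 = HKD 14,992.32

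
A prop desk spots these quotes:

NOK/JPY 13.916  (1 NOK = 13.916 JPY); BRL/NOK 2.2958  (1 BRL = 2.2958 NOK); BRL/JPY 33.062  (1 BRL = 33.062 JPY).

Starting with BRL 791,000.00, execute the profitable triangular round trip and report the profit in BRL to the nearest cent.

Profit: BRL 27,572.47

Profitable loop is BRL → JPY → NOK → BRL:
BRL 791,000.00 × 33.062 = JPY 26,152,042
JPY 26,152,042 ÷ 13.916 = NOK 1,879,278.67
NOK 1,879,278.67 ÷ 2.2958 = BRL 818,572.47
Profit = BRL 818,572.47 − BRL 791,000.00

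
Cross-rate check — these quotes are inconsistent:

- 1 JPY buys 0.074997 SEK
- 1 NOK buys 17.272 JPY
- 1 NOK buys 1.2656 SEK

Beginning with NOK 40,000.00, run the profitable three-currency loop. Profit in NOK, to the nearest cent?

Profitable loop is NOK → JPY → SEK → NOK:
NOK 40,000.00 × 17.272 = JPY 690,880
JPY 690,880 × 0.074997 = SEK 51,813.93
SEK 51,813.93 ÷ 1.2656 = NOK 40,940.21
Profit = NOK 40,940.21 − NOK 40,000.00

Profit: NOK 940.21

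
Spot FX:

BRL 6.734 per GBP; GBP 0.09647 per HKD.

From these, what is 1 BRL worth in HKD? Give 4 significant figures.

BRL/HKD = 1.539

1 BRL ÷ 6.734 = 0.1485 GBP
0.1485 GBP ÷ 0.09647 = 1.53934 HKD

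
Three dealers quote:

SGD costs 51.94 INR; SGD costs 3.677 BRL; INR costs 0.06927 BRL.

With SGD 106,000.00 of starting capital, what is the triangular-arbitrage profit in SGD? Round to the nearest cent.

Profitable loop is SGD → BRL → INR → SGD:
SGD 106,000.00 × 3.677 = BRL 389,762.00
BRL 389,762.00 ÷ 0.06927 = INR 5,626,707.09
INR 5,626,707.09 ÷ 51.94 = SGD 108,330.90
Profit = SGD 108,330.90 − SGD 106,000.00

Profit: SGD 2,330.90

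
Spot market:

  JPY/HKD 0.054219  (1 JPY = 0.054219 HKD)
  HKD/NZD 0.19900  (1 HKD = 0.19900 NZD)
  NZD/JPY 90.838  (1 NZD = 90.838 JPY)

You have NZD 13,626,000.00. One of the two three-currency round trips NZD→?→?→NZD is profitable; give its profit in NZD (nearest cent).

Profit: NZD 276,606.84

Profitable loop is NZD → HKD → JPY → NZD:
NZD 13,626,000.00 ÷ 0.19900 = HKD 68,472,361.81
HKD 68,472,361.81 ÷ 0.054219 = JPY 1,262,885,000
JPY 1,262,885,000 ÷ 90.838 = NZD 13,902,606.84
Profit = NZD 13,902,606.84 − NZD 13,626,000.00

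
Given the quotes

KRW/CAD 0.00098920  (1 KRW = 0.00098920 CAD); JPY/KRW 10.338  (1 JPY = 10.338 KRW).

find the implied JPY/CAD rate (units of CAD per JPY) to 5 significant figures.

JPY/CAD = 0.010226

1 JPY × 10.338 = 10.338 KRW
10.338 KRW × 0.00098920 = 0.0102263 CAD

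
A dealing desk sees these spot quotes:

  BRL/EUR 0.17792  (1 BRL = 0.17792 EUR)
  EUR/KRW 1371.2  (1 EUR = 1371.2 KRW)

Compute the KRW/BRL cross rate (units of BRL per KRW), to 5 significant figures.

1 KRW ÷ 1371.2 = 0.000729288 EUR
0.000729288 EUR ÷ 0.17792 = 0.00409897 BRL

KRW/BRL = 0.0040990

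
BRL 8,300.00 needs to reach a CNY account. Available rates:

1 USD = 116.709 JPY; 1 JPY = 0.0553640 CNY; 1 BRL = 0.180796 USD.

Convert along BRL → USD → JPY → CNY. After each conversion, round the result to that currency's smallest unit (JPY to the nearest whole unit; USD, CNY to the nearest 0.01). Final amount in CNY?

CNY 9,696.17

BRL 8,300.00 × 0.180796 = USD 1,500.61
USD 1,500.61 × 116.709 = JPY 175,135
JPY 175,135 × 0.0553640 = CNY 9,696.17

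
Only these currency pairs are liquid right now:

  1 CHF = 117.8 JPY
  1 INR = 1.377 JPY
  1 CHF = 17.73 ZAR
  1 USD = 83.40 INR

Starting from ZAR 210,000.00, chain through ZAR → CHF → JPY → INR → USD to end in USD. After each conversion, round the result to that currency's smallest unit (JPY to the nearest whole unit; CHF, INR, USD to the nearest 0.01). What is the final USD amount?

USD 12,149.43

ZAR 210,000.00 ÷ 17.73 = CHF 11,844.33
CHF 11,844.33 × 117.8 = JPY 1,395,262
JPY 1,395,262 ÷ 1.377 = INR 1,013,262.16
INR 1,013,262.16 ÷ 83.40 = USD 12,149.43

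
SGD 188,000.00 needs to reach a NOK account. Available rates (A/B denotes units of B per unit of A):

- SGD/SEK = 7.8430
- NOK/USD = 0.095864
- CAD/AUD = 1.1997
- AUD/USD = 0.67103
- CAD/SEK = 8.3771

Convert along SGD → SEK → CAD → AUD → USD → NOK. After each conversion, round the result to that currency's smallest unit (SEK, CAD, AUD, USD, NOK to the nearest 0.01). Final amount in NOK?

SGD 188,000.00 × 7.8430 = SEK 1,474,484.00
SEK 1,474,484.00 ÷ 8.3771 = CAD 176,013.66
CAD 176,013.66 × 1.1997 = AUD 211,163.59
AUD 211,163.59 × 0.67103 = USD 141,697.10
USD 141,697.10 ÷ 0.095864 = NOK 1,478,105.44

NOK 1,478,105.44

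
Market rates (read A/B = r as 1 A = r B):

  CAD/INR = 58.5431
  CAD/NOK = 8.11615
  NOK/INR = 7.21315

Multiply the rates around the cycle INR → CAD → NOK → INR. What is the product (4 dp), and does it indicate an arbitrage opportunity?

1.0000 (no arbitrage)

Around INR → CAD → NOK → INR: 1 ÷ 58.5431 × 8.11615 × 7.21315 = 0.999998
Product ≈ 1 (deviation 0.000%, within rounding noise).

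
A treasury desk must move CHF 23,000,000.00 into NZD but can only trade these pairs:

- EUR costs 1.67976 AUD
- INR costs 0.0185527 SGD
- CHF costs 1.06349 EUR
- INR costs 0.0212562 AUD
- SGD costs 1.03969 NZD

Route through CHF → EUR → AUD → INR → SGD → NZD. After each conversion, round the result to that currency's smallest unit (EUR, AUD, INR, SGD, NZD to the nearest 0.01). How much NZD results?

CHF 23,000,000.00 × 1.06349 = EUR 24,460,270.00
EUR 24,460,270.00 × 1.67976 = AUD 41,087,383.14
AUD 41,087,383.14 ÷ 0.0212562 = INR 1,932,959,942.98
INR 1,932,959,942.98 × 0.0185527 = SGD 35,861,625.93
SGD 35,861,625.93 × 1.03969 = NZD 37,284,973.86

NZD 37,284,973.86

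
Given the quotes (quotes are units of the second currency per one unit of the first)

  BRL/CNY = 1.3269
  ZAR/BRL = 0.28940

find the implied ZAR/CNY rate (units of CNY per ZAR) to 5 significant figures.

ZAR/CNY = 0.38400

1 ZAR × 0.28940 = 0.2894 BRL
0.2894 BRL × 1.3269 = 0.384005 CNY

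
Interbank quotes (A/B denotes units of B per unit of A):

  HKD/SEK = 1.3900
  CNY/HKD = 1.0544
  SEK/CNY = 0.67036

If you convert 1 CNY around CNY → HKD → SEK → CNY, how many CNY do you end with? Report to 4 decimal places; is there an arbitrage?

Around CNY → HKD → SEK → CNY: 1 × 1.0544 × 1.3900 × 0.67036 = 0.982490
Product < 1; profitable direction is CNY → SEK → HKD → CNY.

0.9825 (arbitrage exists)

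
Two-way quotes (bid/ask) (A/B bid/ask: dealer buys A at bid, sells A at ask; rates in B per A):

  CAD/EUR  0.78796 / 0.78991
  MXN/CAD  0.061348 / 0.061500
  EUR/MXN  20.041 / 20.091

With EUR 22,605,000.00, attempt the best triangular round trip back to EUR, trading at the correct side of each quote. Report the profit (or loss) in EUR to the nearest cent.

Best loop EUR → CAD → MXN → EUR:
EUR 22,605,000.00 ÷ 0.78991 (buy CAD at ask) = CAD 28,617,184.24
CAD 28,617,184.24 ÷ 0.061500 (buy MXN at ask) = MXN 465,320,068.88
MXN 465,320,068.88 ÷ 20.091 (buy EUR at ask) = EUR 23,160,622.61

Net profit: EUR 555,622.61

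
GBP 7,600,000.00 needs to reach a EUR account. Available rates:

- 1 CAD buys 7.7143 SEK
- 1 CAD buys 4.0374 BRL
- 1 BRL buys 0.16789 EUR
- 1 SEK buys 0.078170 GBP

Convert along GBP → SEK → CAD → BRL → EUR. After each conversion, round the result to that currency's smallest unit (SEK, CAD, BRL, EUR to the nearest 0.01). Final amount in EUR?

EUR 8,542,865.41

GBP 7,600,000.00 ÷ 0.078170 = SEK 97,223,998.98
SEK 97,223,998.98 ÷ 7.7143 = CAD 12,603,087.64
CAD 12,603,087.64 × 4.0374 = BRL 50,883,706.04
BRL 50,883,706.04 × 0.16789 = EUR 8,542,865.41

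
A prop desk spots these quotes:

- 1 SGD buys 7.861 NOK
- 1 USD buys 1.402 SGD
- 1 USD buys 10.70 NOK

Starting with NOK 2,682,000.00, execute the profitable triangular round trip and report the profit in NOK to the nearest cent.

Profit: NOK 80,490.58

Profitable loop is NOK → USD → SGD → NOK:
NOK 2,682,000.00 ÷ 10.70 = USD 250,654.21
USD 250,654.21 × 1.402 = SGD 351,417.20
SGD 351,417.20 × 7.861 = NOK 2,762,490.58
Profit = NOK 2,762,490.58 − NOK 2,682,000.00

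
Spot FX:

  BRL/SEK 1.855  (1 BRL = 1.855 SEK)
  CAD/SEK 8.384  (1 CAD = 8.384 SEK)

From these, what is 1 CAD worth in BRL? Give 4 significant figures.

CAD/BRL = 4.520

1 CAD × 8.384 = 8.384 SEK
8.384 SEK ÷ 1.855 = 4.51968 BRL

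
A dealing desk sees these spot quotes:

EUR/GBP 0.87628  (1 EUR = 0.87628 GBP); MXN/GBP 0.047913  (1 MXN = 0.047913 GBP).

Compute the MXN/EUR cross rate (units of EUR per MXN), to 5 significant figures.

1 MXN × 0.047913 = 0.047913 GBP
0.047913 GBP ÷ 0.87628 = 0.0546777 EUR

MXN/EUR = 0.054678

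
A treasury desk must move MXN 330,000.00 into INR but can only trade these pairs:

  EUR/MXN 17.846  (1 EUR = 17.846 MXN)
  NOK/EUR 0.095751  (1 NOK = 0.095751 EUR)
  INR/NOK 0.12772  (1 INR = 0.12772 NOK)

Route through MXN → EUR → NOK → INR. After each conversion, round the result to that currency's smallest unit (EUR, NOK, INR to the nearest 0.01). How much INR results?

MXN 330,000.00 ÷ 17.846 = EUR 18,491.54
EUR 18,491.54 ÷ 0.095751 = NOK 193,121.12
NOK 193,121.12 ÷ 0.12772 = INR 1,512,066.40

INR 1,512,066.40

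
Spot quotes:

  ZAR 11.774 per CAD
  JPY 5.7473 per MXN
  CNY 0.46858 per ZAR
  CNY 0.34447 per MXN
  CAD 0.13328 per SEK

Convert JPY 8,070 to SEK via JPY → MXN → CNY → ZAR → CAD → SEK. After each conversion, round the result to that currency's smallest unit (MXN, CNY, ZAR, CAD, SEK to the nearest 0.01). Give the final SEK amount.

JPY 8,070 ÷ 5.7473 = MXN 1,404.14
MXN 1,404.14 × 0.34447 = CNY 483.68
CNY 483.68 ÷ 0.46858 = ZAR 1,032.23
ZAR 1,032.23 ÷ 11.774 = CAD 87.67
CAD 87.67 ÷ 0.13328 = SEK 657.79

SEK 657.79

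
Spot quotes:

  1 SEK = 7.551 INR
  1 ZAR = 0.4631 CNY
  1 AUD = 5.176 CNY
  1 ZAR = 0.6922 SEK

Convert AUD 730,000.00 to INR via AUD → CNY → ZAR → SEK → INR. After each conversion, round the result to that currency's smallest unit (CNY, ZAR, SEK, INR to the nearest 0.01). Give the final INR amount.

AUD 730,000.00 × 5.176 = CNY 3,778,480.00
CNY 3,778,480.00 ÷ 0.4631 = ZAR 8,159,101.71
ZAR 8,159,101.71 × 0.6922 = SEK 5,647,730.20
SEK 5,647,730.20 × 7.551 = INR 42,646,010.74

INR 42,646,010.74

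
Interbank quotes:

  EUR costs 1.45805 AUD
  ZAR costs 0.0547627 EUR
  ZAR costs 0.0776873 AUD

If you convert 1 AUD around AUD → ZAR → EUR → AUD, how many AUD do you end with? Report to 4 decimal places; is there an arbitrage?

1.0278 (arbitrage exists)

Around AUD → ZAR → EUR → AUD: 1 ÷ 0.0776873 × 0.0547627 × 1.45805 = 1.027797
Product > 1; profitable direction is AUD → ZAR → EUR → AUD.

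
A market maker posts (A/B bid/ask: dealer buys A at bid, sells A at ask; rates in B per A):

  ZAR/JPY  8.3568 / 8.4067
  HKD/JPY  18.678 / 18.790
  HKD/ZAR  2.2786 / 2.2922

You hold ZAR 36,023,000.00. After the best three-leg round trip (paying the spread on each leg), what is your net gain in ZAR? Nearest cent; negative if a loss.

Best loop ZAR → JPY → HKD → ZAR:
ZAR 36,023,000.00 × 8.3568 (sell ZAR at bid) = JPY 301,037,006
JPY 301,037,006 ÷ 18.790 (buy HKD at ask) = HKD 16,021,128.60
HKD 16,021,128.60 × 2.2786 (sell HKD at bid) = ZAR 36,505,743.63

Net profit: ZAR 482,743.63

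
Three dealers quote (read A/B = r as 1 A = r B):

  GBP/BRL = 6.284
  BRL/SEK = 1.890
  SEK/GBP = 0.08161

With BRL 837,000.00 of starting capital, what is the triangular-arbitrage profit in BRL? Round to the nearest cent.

Profitable loop is BRL → GBP → SEK → BRL:
BRL 837,000.00 ÷ 6.284 = GBP 133,195.42
GBP 133,195.42 ÷ 0.08161 = SEK 1,632,096.76
SEK 1,632,096.76 ÷ 1.890 = BRL 863,543.26
Profit = BRL 863,543.26 − BRL 837,000.00

Profit: BRL 26,543.26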